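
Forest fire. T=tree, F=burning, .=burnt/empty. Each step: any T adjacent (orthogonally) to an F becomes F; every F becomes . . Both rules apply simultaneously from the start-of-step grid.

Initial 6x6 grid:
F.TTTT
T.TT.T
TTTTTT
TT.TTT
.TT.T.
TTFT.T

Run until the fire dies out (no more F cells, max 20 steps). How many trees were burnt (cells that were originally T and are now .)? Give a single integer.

Answer: 25

Derivation:
Step 1: +4 fires, +2 burnt (F count now 4)
Step 2: +3 fires, +4 burnt (F count now 3)
Step 3: +3 fires, +3 burnt (F count now 3)
Step 4: +1 fires, +3 burnt (F count now 1)
Step 5: +2 fires, +1 burnt (F count now 2)
Step 6: +4 fires, +2 burnt (F count now 4)
Step 7: +3 fires, +4 burnt (F count now 3)
Step 8: +4 fires, +3 burnt (F count now 4)
Step 9: +1 fires, +4 burnt (F count now 1)
Step 10: +0 fires, +1 burnt (F count now 0)
Fire out after step 10
Initially T: 26, now '.': 35
Total burnt (originally-T cells now '.'): 25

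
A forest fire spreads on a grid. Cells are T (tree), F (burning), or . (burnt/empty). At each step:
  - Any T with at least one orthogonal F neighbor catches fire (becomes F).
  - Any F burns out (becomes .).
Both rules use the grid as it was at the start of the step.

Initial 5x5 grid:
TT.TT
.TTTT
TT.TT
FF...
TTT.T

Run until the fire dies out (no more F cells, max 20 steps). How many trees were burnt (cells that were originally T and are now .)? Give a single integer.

Step 1: +4 fires, +2 burnt (F count now 4)
Step 2: +2 fires, +4 burnt (F count now 2)
Step 3: +2 fires, +2 burnt (F count now 2)
Step 4: +2 fires, +2 burnt (F count now 2)
Step 5: +3 fires, +2 burnt (F count now 3)
Step 6: +2 fires, +3 burnt (F count now 2)
Step 7: +0 fires, +2 burnt (F count now 0)
Fire out after step 7
Initially T: 16, now '.': 24
Total burnt (originally-T cells now '.'): 15

Answer: 15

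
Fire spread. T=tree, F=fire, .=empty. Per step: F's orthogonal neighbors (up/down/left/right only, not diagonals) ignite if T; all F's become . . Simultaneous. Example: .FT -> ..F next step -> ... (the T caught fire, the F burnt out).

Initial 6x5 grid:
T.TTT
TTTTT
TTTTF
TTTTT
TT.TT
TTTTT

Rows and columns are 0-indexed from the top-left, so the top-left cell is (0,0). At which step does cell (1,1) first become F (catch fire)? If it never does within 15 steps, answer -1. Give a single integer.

Step 1: cell (1,1)='T' (+3 fires, +1 burnt)
Step 2: cell (1,1)='T' (+5 fires, +3 burnt)
Step 3: cell (1,1)='T' (+6 fires, +5 burnt)
Step 4: cell (1,1)='F' (+5 fires, +6 burnt)
  -> target ignites at step 4
Step 5: cell (1,1)='.' (+4 fires, +5 burnt)
Step 6: cell (1,1)='.' (+3 fires, +4 burnt)
Step 7: cell (1,1)='.' (+1 fires, +3 burnt)
Step 8: cell (1,1)='.' (+0 fires, +1 burnt)
  fire out at step 8

4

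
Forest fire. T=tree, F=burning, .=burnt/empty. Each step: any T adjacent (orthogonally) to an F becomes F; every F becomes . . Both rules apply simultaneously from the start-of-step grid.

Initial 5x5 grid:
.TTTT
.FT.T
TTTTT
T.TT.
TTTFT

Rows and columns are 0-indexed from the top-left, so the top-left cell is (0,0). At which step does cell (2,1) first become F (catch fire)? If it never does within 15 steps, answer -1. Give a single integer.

Step 1: cell (2,1)='F' (+6 fires, +2 burnt)
  -> target ignites at step 1
Step 2: cell (2,1)='.' (+6 fires, +6 burnt)
Step 3: cell (2,1)='.' (+4 fires, +6 burnt)
Step 4: cell (2,1)='.' (+2 fires, +4 burnt)
Step 5: cell (2,1)='.' (+0 fires, +2 burnt)
  fire out at step 5

1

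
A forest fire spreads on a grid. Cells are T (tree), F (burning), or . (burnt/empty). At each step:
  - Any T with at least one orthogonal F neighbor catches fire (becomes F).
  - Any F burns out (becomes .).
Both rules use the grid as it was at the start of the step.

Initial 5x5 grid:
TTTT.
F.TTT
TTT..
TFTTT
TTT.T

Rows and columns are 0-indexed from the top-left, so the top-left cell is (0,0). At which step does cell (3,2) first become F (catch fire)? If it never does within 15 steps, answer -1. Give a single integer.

Step 1: cell (3,2)='F' (+6 fires, +2 burnt)
  -> target ignites at step 1
Step 2: cell (3,2)='.' (+5 fires, +6 burnt)
Step 3: cell (3,2)='.' (+3 fires, +5 burnt)
Step 4: cell (3,2)='.' (+3 fires, +3 burnt)
Step 5: cell (3,2)='.' (+1 fires, +3 burnt)
Step 6: cell (3,2)='.' (+0 fires, +1 burnt)
  fire out at step 6

1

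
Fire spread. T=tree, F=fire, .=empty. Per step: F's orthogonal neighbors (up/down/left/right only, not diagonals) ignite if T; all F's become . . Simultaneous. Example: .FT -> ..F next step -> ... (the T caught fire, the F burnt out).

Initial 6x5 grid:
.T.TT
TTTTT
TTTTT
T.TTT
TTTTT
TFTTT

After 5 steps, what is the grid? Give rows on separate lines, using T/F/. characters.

Step 1: 3 trees catch fire, 1 burn out
  .T.TT
  TTTTT
  TTTTT
  T.TTT
  TFTTT
  F.FTT
Step 2: 3 trees catch fire, 3 burn out
  .T.TT
  TTTTT
  TTTTT
  T.TTT
  F.FTT
  ...FT
Step 3: 4 trees catch fire, 3 burn out
  .T.TT
  TTTTT
  TTTTT
  F.FTT
  ...FT
  ....F
Step 4: 4 trees catch fire, 4 burn out
  .T.TT
  TTTTT
  FTFTT
  ...FT
  ....F
  .....
Step 5: 5 trees catch fire, 4 burn out
  .T.TT
  FTFTT
  .F.FT
  ....F
  .....
  .....

.T.TT
FTFTT
.F.FT
....F
.....
.....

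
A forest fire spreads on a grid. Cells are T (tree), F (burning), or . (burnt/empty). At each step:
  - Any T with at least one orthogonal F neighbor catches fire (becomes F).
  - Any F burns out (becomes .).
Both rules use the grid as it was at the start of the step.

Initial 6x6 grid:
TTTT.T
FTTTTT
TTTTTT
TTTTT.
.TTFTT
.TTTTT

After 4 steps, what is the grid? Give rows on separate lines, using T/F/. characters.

Step 1: 7 trees catch fire, 2 burn out
  FTTT.T
  .FTTTT
  FTTTTT
  TTTFT.
  .TF.FT
  .TTFTT
Step 2: 11 trees catch fire, 7 burn out
  .FTT.T
  ..FTTT
  .FTFTT
  FTF.F.
  .F...F
  .TF.FT
Step 3: 7 trees catch fire, 11 burn out
  ..FT.T
  ...FTT
  ..F.FT
  .F....
  ......
  .F...F
Step 4: 3 trees catch fire, 7 burn out
  ...F.T
  ....FT
  .....F
  ......
  ......
  ......

...F.T
....FT
.....F
......
......
......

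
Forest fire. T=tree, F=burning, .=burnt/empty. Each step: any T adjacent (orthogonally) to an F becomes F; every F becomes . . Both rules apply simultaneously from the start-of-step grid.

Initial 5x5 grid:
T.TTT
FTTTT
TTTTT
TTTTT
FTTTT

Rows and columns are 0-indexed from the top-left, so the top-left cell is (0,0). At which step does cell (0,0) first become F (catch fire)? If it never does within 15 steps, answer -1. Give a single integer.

Step 1: cell (0,0)='F' (+5 fires, +2 burnt)
  -> target ignites at step 1
Step 2: cell (0,0)='.' (+4 fires, +5 burnt)
Step 3: cell (0,0)='.' (+5 fires, +4 burnt)
Step 4: cell (0,0)='.' (+5 fires, +5 burnt)
Step 5: cell (0,0)='.' (+3 fires, +5 burnt)
Step 6: cell (0,0)='.' (+0 fires, +3 burnt)
  fire out at step 6

1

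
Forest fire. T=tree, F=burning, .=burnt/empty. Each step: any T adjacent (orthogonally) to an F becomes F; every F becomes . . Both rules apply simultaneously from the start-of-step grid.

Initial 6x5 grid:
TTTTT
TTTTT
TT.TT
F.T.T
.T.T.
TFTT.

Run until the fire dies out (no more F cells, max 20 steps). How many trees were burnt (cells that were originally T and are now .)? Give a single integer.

Step 1: +4 fires, +2 burnt (F count now 4)
Step 2: +3 fires, +4 burnt (F count now 3)
Step 3: +3 fires, +3 burnt (F count now 3)
Step 4: +2 fires, +3 burnt (F count now 2)
Step 5: +2 fires, +2 burnt (F count now 2)
Step 6: +3 fires, +2 burnt (F count now 3)
Step 7: +2 fires, +3 burnt (F count now 2)
Step 8: +1 fires, +2 burnt (F count now 1)
Step 9: +0 fires, +1 burnt (F count now 0)
Fire out after step 9
Initially T: 21, now '.': 29
Total burnt (originally-T cells now '.'): 20

Answer: 20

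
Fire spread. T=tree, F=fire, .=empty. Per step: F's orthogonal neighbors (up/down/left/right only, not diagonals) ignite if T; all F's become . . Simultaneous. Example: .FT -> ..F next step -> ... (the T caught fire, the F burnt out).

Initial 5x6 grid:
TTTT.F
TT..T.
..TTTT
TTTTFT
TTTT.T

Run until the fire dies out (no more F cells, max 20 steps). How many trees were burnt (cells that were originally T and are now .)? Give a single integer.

Answer: 15

Derivation:
Step 1: +3 fires, +2 burnt (F count now 3)
Step 2: +6 fires, +3 burnt (F count now 6)
Step 3: +3 fires, +6 burnt (F count now 3)
Step 4: +2 fires, +3 burnt (F count now 2)
Step 5: +1 fires, +2 burnt (F count now 1)
Step 6: +0 fires, +1 burnt (F count now 0)
Fire out after step 6
Initially T: 21, now '.': 24
Total burnt (originally-T cells now '.'): 15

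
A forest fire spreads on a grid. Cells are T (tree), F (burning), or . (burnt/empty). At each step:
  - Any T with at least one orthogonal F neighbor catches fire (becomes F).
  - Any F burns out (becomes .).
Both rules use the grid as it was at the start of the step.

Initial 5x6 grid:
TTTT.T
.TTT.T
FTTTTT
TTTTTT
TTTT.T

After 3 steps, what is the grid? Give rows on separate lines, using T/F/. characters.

Step 1: 2 trees catch fire, 1 burn out
  TTTT.T
  .TTT.T
  .FTTTT
  FTTTTT
  TTTT.T
Step 2: 4 trees catch fire, 2 burn out
  TTTT.T
  .FTT.T
  ..FTTT
  .FTTTT
  FTTT.T
Step 3: 5 trees catch fire, 4 burn out
  TFTT.T
  ..FT.T
  ...FTT
  ..FTTT
  .FTT.T

TFTT.T
..FT.T
...FTT
..FTTT
.FTT.T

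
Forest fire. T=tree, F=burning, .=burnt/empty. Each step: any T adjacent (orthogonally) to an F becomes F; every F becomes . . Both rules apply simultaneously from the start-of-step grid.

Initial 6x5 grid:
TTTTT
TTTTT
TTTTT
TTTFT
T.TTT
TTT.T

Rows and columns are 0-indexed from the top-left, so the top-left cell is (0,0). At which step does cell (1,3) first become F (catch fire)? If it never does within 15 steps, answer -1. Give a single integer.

Step 1: cell (1,3)='T' (+4 fires, +1 burnt)
Step 2: cell (1,3)='F' (+6 fires, +4 burnt)
  -> target ignites at step 2
Step 3: cell (1,3)='.' (+7 fires, +6 burnt)
Step 4: cell (1,3)='.' (+6 fires, +7 burnt)
Step 5: cell (1,3)='.' (+3 fires, +6 burnt)
Step 6: cell (1,3)='.' (+1 fires, +3 burnt)
Step 7: cell (1,3)='.' (+0 fires, +1 burnt)
  fire out at step 7

2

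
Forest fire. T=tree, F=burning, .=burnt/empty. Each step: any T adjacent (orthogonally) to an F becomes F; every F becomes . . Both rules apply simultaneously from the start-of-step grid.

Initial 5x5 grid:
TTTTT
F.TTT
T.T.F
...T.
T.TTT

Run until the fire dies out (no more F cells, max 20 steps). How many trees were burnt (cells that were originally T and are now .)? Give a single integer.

Step 1: +3 fires, +2 burnt (F count now 3)
Step 2: +3 fires, +3 burnt (F count now 3)
Step 3: +3 fires, +3 burnt (F count now 3)
Step 4: +1 fires, +3 burnt (F count now 1)
Step 5: +0 fires, +1 burnt (F count now 0)
Fire out after step 5
Initially T: 15, now '.': 20
Total burnt (originally-T cells now '.'): 10

Answer: 10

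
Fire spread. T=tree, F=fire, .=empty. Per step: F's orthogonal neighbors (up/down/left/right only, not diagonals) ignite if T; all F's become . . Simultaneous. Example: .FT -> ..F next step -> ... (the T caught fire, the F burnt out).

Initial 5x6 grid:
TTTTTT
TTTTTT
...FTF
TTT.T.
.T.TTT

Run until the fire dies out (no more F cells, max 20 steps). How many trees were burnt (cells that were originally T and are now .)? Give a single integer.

Answer: 17

Derivation:
Step 1: +3 fires, +2 burnt (F count now 3)
Step 2: +5 fires, +3 burnt (F count now 5)
Step 3: +4 fires, +5 burnt (F count now 4)
Step 4: +4 fires, +4 burnt (F count now 4)
Step 5: +1 fires, +4 burnt (F count now 1)
Step 6: +0 fires, +1 burnt (F count now 0)
Fire out after step 6
Initially T: 21, now '.': 26
Total burnt (originally-T cells now '.'): 17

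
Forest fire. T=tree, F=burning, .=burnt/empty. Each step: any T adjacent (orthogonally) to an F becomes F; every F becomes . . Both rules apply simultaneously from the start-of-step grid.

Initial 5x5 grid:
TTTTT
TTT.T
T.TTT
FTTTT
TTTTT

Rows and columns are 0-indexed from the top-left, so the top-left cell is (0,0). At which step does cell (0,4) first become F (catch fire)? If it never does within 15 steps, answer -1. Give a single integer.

Step 1: cell (0,4)='T' (+3 fires, +1 burnt)
Step 2: cell (0,4)='T' (+3 fires, +3 burnt)
Step 3: cell (0,4)='T' (+5 fires, +3 burnt)
Step 4: cell (0,4)='T' (+5 fires, +5 burnt)
Step 5: cell (0,4)='T' (+3 fires, +5 burnt)
Step 6: cell (0,4)='T' (+2 fires, +3 burnt)
Step 7: cell (0,4)='F' (+1 fires, +2 burnt)
  -> target ignites at step 7
Step 8: cell (0,4)='.' (+0 fires, +1 burnt)
  fire out at step 8

7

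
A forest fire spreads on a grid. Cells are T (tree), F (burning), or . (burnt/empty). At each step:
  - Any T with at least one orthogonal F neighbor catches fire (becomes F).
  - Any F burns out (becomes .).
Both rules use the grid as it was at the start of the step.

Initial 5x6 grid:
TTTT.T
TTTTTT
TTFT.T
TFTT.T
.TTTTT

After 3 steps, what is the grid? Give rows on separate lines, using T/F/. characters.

Step 1: 6 trees catch fire, 2 burn out
  TTTT.T
  TTFTTT
  TF.F.T
  F.FT.T
  .FTTTT
Step 2: 6 trees catch fire, 6 burn out
  TTFT.T
  TF.FTT
  F....T
  ...F.T
  ..FTTT
Step 3: 5 trees catch fire, 6 burn out
  TF.F.T
  F...FT
  .....T
  .....T
  ...FTT

TF.F.T
F...FT
.....T
.....T
...FTT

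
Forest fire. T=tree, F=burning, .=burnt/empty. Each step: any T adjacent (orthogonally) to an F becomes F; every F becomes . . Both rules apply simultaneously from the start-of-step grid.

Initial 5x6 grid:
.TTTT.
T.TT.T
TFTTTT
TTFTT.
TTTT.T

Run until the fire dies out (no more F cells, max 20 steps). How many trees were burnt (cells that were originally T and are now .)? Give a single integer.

Step 1: +5 fires, +2 burnt (F count now 5)
Step 2: +7 fires, +5 burnt (F count now 7)
Step 3: +4 fires, +7 burnt (F count now 4)
Step 4: +3 fires, +4 burnt (F count now 3)
Step 5: +2 fires, +3 burnt (F count now 2)
Step 6: +0 fires, +2 burnt (F count now 0)
Fire out after step 6
Initially T: 22, now '.': 29
Total burnt (originally-T cells now '.'): 21

Answer: 21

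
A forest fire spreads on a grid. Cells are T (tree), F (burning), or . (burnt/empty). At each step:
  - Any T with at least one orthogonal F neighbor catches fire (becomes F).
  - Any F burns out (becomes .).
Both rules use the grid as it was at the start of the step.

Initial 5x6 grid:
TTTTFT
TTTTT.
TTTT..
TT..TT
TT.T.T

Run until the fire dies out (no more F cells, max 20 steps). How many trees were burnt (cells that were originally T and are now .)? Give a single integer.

Step 1: +3 fires, +1 burnt (F count now 3)
Step 2: +2 fires, +3 burnt (F count now 2)
Step 3: +3 fires, +2 burnt (F count now 3)
Step 4: +3 fires, +3 burnt (F count now 3)
Step 5: +2 fires, +3 burnt (F count now 2)
Step 6: +2 fires, +2 burnt (F count now 2)
Step 7: +2 fires, +2 burnt (F count now 2)
Step 8: +1 fires, +2 burnt (F count now 1)
Step 9: +0 fires, +1 burnt (F count now 0)
Fire out after step 9
Initially T: 22, now '.': 26
Total burnt (originally-T cells now '.'): 18

Answer: 18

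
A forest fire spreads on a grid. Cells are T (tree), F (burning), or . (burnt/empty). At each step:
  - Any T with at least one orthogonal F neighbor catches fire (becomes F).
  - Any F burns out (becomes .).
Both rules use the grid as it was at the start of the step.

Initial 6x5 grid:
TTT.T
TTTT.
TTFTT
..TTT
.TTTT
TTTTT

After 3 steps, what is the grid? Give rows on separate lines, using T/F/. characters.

Step 1: 4 trees catch fire, 1 burn out
  TTT.T
  TTFT.
  TF.FT
  ..FTT
  .TTTT
  TTTTT
Step 2: 7 trees catch fire, 4 burn out
  TTF.T
  TF.F.
  F...F
  ...FT
  .TFTT
  TTTTT
Step 3: 6 trees catch fire, 7 burn out
  TF..T
  F....
  .....
  ....F
  .F.FT
  TTFTT

TF..T
F....
.....
....F
.F.FT
TTFTT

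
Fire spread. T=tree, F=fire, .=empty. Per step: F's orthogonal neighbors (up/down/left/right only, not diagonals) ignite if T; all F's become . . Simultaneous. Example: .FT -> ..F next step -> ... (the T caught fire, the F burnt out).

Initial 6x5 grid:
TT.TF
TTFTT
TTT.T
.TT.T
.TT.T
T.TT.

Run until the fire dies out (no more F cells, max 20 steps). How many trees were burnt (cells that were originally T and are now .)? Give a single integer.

Answer: 19

Derivation:
Step 1: +5 fires, +2 burnt (F count now 5)
Step 2: +5 fires, +5 burnt (F count now 5)
Step 3: +5 fires, +5 burnt (F count now 5)
Step 4: +3 fires, +5 burnt (F count now 3)
Step 5: +1 fires, +3 burnt (F count now 1)
Step 6: +0 fires, +1 burnt (F count now 0)
Fire out after step 6
Initially T: 20, now '.': 29
Total burnt (originally-T cells now '.'): 19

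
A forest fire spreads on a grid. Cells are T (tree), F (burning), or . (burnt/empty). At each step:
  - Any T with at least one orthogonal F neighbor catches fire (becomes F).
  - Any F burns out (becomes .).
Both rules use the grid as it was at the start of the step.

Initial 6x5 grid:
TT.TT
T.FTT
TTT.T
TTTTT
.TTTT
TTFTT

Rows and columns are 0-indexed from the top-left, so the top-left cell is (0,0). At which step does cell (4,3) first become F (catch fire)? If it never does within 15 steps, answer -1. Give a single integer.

Step 1: cell (4,3)='T' (+5 fires, +2 burnt)
Step 2: cell (4,3)='F' (+8 fires, +5 burnt)
  -> target ignites at step 2
Step 3: cell (4,3)='.' (+6 fires, +8 burnt)
Step 4: cell (4,3)='.' (+3 fires, +6 burnt)
Step 5: cell (4,3)='.' (+1 fires, +3 burnt)
Step 6: cell (4,3)='.' (+1 fires, +1 burnt)
Step 7: cell (4,3)='.' (+0 fires, +1 burnt)
  fire out at step 7

2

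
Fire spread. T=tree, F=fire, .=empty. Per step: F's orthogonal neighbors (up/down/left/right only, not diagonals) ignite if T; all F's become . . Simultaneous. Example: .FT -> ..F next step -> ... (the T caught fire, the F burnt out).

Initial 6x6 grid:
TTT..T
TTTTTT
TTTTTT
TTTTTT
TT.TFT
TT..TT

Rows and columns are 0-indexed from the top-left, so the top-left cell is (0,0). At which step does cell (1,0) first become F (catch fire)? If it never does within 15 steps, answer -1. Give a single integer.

Step 1: cell (1,0)='T' (+4 fires, +1 burnt)
Step 2: cell (1,0)='T' (+4 fires, +4 burnt)
Step 3: cell (1,0)='T' (+4 fires, +4 burnt)
Step 4: cell (1,0)='T' (+4 fires, +4 burnt)
Step 5: cell (1,0)='T' (+5 fires, +4 burnt)
Step 6: cell (1,0)='T' (+5 fires, +5 burnt)
Step 7: cell (1,0)='F' (+3 fires, +5 burnt)
  -> target ignites at step 7
Step 8: cell (1,0)='.' (+1 fires, +3 burnt)
Step 9: cell (1,0)='.' (+0 fires, +1 burnt)
  fire out at step 9

7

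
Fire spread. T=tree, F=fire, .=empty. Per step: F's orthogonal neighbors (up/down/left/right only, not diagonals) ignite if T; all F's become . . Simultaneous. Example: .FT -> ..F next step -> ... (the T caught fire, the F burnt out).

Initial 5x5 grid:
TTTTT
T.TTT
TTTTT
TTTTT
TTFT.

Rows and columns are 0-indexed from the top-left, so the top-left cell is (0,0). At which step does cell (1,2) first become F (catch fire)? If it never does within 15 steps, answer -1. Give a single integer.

Step 1: cell (1,2)='T' (+3 fires, +1 burnt)
Step 2: cell (1,2)='T' (+4 fires, +3 burnt)
Step 3: cell (1,2)='F' (+5 fires, +4 burnt)
  -> target ignites at step 3
Step 4: cell (1,2)='.' (+4 fires, +5 burnt)
Step 5: cell (1,2)='.' (+4 fires, +4 burnt)
Step 6: cell (1,2)='.' (+2 fires, +4 burnt)
Step 7: cell (1,2)='.' (+0 fires, +2 burnt)
  fire out at step 7

3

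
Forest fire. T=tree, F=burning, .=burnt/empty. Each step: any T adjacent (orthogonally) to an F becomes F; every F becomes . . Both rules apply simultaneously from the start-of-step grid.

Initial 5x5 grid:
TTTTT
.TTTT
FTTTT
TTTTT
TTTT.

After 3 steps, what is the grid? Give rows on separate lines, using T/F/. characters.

Step 1: 2 trees catch fire, 1 burn out
  TTTTT
  .TTTT
  .FTTT
  FTTTT
  TTTT.
Step 2: 4 trees catch fire, 2 burn out
  TTTTT
  .FTTT
  ..FTT
  .FTTT
  FTTT.
Step 3: 5 trees catch fire, 4 burn out
  TFTTT
  ..FTT
  ...FT
  ..FTT
  .FTT.

TFTTT
..FTT
...FT
..FTT
.FTT.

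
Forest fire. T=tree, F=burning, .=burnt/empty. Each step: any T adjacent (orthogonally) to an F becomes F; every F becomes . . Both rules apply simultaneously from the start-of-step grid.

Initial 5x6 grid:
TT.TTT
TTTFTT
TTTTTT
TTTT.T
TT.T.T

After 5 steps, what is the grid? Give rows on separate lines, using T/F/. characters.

Step 1: 4 trees catch fire, 1 burn out
  TT.FTT
  TTF.FT
  TTTFTT
  TTTT.T
  TT.T.T
Step 2: 6 trees catch fire, 4 burn out
  TT..FT
  TF...F
  TTF.FT
  TTTF.T
  TT.T.T
Step 3: 7 trees catch fire, 6 burn out
  TF...F
  F.....
  TF...F
  TTF..T
  TT.F.T
Step 4: 4 trees catch fire, 7 burn out
  F.....
  ......
  F.....
  TF...F
  TT...T
Step 5: 3 trees catch fire, 4 burn out
  ......
  ......
  ......
  F.....
  TF...F

......
......
......
F.....
TF...F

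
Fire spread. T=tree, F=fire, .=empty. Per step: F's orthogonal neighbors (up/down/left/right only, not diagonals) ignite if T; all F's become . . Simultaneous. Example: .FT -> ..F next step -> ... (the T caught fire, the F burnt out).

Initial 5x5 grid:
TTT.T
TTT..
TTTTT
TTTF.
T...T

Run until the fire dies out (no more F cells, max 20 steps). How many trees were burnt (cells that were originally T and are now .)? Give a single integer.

Step 1: +2 fires, +1 burnt (F count now 2)
Step 2: +3 fires, +2 burnt (F count now 3)
Step 3: +3 fires, +3 burnt (F count now 3)
Step 4: +4 fires, +3 burnt (F count now 4)
Step 5: +2 fires, +4 burnt (F count now 2)
Step 6: +1 fires, +2 burnt (F count now 1)
Step 7: +0 fires, +1 burnt (F count now 0)
Fire out after step 7
Initially T: 17, now '.': 23
Total burnt (originally-T cells now '.'): 15

Answer: 15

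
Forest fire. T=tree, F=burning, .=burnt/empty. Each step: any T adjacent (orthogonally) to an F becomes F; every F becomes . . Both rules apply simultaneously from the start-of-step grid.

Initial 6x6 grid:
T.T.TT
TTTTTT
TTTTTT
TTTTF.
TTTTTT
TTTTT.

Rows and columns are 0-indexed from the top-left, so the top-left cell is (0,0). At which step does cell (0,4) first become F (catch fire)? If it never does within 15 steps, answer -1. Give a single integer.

Step 1: cell (0,4)='T' (+3 fires, +1 burnt)
Step 2: cell (0,4)='T' (+7 fires, +3 burnt)
Step 3: cell (0,4)='F' (+7 fires, +7 burnt)
  -> target ignites at step 3
Step 4: cell (0,4)='.' (+6 fires, +7 burnt)
Step 5: cell (0,4)='.' (+5 fires, +6 burnt)
Step 6: cell (0,4)='.' (+2 fires, +5 burnt)
Step 7: cell (0,4)='.' (+1 fires, +2 burnt)
Step 8: cell (0,4)='.' (+0 fires, +1 burnt)
  fire out at step 8

3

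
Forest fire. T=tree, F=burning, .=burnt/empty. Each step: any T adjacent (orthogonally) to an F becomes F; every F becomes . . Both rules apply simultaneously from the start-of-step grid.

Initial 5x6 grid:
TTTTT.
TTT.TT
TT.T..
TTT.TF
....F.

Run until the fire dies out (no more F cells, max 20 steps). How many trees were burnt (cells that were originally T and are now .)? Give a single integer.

Answer: 1

Derivation:
Step 1: +1 fires, +2 burnt (F count now 1)
Step 2: +0 fires, +1 burnt (F count now 0)
Fire out after step 2
Initially T: 17, now '.': 14
Total burnt (originally-T cells now '.'): 1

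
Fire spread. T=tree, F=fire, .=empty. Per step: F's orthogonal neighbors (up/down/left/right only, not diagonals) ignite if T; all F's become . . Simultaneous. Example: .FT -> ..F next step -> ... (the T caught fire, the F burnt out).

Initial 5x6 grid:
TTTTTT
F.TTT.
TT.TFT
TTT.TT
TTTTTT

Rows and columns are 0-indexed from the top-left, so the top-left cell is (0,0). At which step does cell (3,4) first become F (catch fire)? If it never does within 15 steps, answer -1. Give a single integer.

Step 1: cell (3,4)='F' (+6 fires, +2 burnt)
  -> target ignites at step 1
Step 2: cell (3,4)='.' (+7 fires, +6 burnt)
Step 3: cell (3,4)='.' (+8 fires, +7 burnt)
Step 4: cell (3,4)='.' (+3 fires, +8 burnt)
Step 5: cell (3,4)='.' (+0 fires, +3 burnt)
  fire out at step 5

1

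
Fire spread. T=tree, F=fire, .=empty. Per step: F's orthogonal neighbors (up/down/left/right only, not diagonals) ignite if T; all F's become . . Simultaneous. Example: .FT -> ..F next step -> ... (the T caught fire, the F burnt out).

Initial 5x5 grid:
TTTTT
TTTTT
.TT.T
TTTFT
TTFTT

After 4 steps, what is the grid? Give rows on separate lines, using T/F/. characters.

Step 1: 4 trees catch fire, 2 burn out
  TTTTT
  TTTTT
  .TT.T
  TTF.F
  TF.FT
Step 2: 5 trees catch fire, 4 burn out
  TTTTT
  TTTTT
  .TF.F
  TF...
  F...F
Step 3: 4 trees catch fire, 5 burn out
  TTTTT
  TTFTF
  .F...
  F....
  .....
Step 4: 4 trees catch fire, 4 burn out
  TTFTF
  TF.F.
  .....
  .....
  .....

TTFTF
TF.F.
.....
.....
.....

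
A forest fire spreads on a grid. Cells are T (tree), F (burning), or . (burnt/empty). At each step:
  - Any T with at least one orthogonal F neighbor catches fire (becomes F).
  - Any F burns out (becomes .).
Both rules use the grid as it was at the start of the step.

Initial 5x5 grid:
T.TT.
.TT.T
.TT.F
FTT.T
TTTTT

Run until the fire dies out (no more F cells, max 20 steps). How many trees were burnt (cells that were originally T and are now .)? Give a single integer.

Step 1: +4 fires, +2 burnt (F count now 4)
Step 2: +4 fires, +4 burnt (F count now 4)
Step 3: +4 fires, +4 burnt (F count now 4)
Step 4: +1 fires, +4 burnt (F count now 1)
Step 5: +1 fires, +1 burnt (F count now 1)
Step 6: +1 fires, +1 burnt (F count now 1)
Step 7: +0 fires, +1 burnt (F count now 0)
Fire out after step 7
Initially T: 16, now '.': 24
Total burnt (originally-T cells now '.'): 15

Answer: 15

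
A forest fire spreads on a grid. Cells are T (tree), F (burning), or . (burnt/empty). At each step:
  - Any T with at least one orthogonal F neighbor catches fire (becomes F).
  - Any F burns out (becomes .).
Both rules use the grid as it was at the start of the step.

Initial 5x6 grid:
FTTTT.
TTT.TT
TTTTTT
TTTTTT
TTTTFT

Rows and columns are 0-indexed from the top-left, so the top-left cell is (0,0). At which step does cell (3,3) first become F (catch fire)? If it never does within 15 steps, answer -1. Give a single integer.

Step 1: cell (3,3)='T' (+5 fires, +2 burnt)
Step 2: cell (3,3)='F' (+7 fires, +5 burnt)
  -> target ignites at step 2
Step 3: cell (3,3)='.' (+9 fires, +7 burnt)
Step 4: cell (3,3)='.' (+5 fires, +9 burnt)
Step 5: cell (3,3)='.' (+0 fires, +5 burnt)
  fire out at step 5

2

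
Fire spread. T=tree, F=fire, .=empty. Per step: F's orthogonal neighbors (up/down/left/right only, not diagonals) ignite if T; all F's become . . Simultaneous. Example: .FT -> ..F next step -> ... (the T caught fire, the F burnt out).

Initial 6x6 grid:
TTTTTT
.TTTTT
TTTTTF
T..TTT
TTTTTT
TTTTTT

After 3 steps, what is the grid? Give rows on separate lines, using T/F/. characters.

Step 1: 3 trees catch fire, 1 burn out
  TTTTTT
  .TTTTF
  TTTTF.
  T..TTF
  TTTTTT
  TTTTTT
Step 2: 5 trees catch fire, 3 burn out
  TTTTTF
  .TTTF.
  TTTF..
  T..TF.
  TTTTTF
  TTTTTT
Step 3: 6 trees catch fire, 5 burn out
  TTTTF.
  .TTF..
  TTF...
  T..F..
  TTTTF.
  TTTTTF

TTTTF.
.TTF..
TTF...
T..F..
TTTTF.
TTTTTF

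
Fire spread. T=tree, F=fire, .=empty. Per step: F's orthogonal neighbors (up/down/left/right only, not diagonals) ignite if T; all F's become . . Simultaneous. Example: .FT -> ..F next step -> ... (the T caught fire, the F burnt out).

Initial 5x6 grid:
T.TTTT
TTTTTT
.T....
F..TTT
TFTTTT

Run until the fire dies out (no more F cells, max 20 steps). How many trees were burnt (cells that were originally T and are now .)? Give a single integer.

Answer: 8

Derivation:
Step 1: +2 fires, +2 burnt (F count now 2)
Step 2: +1 fires, +2 burnt (F count now 1)
Step 3: +2 fires, +1 burnt (F count now 2)
Step 4: +2 fires, +2 burnt (F count now 2)
Step 5: +1 fires, +2 burnt (F count now 1)
Step 6: +0 fires, +1 burnt (F count now 0)
Fire out after step 6
Initially T: 20, now '.': 18
Total burnt (originally-T cells now '.'): 8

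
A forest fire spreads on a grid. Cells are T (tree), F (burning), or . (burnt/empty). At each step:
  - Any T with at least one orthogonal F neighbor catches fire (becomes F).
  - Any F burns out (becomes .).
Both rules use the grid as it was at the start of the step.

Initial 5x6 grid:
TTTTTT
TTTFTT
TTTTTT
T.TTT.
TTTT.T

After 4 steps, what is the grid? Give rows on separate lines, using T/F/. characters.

Step 1: 4 trees catch fire, 1 burn out
  TTTFTT
  TTF.FT
  TTTFTT
  T.TTT.
  TTTT.T
Step 2: 7 trees catch fire, 4 burn out
  TTF.FT
  TF...F
  TTF.FT
  T.TFT.
  TTTT.T
Step 3: 8 trees catch fire, 7 burn out
  TF...F
  F.....
  TF...F
  T.F.F.
  TTTF.T
Step 4: 3 trees catch fire, 8 burn out
  F.....
  ......
  F.....
  T.....
  TTF..T

F.....
......
F.....
T.....
TTF..T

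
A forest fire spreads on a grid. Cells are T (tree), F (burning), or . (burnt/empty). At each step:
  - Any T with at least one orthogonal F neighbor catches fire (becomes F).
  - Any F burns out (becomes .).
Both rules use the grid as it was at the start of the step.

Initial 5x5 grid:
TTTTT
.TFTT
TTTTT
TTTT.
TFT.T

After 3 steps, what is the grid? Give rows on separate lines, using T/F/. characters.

Step 1: 7 trees catch fire, 2 burn out
  TTFTT
  .F.FT
  TTFTT
  TFTT.
  F.F.T
Step 2: 7 trees catch fire, 7 burn out
  TF.FT
  ....F
  TF.FT
  F.FT.
  ....T
Step 3: 5 trees catch fire, 7 burn out
  F...F
  .....
  F...F
  ...F.
  ....T

F...F
.....
F...F
...F.
....T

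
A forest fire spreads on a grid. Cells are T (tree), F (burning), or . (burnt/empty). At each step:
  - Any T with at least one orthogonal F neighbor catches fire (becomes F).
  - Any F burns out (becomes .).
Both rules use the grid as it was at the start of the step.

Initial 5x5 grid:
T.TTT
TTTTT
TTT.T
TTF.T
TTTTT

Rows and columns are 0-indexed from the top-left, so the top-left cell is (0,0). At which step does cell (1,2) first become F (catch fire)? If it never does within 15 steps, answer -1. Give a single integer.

Step 1: cell (1,2)='T' (+3 fires, +1 burnt)
Step 2: cell (1,2)='F' (+5 fires, +3 burnt)
  -> target ignites at step 2
Step 3: cell (1,2)='.' (+6 fires, +5 burnt)
Step 4: cell (1,2)='.' (+4 fires, +6 burnt)
Step 5: cell (1,2)='.' (+3 fires, +4 burnt)
Step 6: cell (1,2)='.' (+0 fires, +3 burnt)
  fire out at step 6

2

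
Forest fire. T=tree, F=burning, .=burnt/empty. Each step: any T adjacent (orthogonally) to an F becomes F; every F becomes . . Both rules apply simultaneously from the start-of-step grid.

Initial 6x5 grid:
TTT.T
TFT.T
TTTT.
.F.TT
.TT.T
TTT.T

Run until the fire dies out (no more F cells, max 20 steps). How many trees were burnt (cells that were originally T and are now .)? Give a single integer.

Step 1: +5 fires, +2 burnt (F count now 5)
Step 2: +6 fires, +5 burnt (F count now 6)
Step 3: +3 fires, +6 burnt (F count now 3)
Step 4: +1 fires, +3 burnt (F count now 1)
Step 5: +1 fires, +1 burnt (F count now 1)
Step 6: +1 fires, +1 burnt (F count now 1)
Step 7: +1 fires, +1 burnt (F count now 1)
Step 8: +0 fires, +1 burnt (F count now 0)
Fire out after step 8
Initially T: 20, now '.': 28
Total burnt (originally-T cells now '.'): 18

Answer: 18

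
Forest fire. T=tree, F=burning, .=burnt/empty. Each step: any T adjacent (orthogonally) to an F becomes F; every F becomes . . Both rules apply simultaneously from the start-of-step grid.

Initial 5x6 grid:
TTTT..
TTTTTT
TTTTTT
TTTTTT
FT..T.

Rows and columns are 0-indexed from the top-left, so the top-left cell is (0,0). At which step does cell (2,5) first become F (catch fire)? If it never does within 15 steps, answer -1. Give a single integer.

Step 1: cell (2,5)='T' (+2 fires, +1 burnt)
Step 2: cell (2,5)='T' (+2 fires, +2 burnt)
Step 3: cell (2,5)='T' (+3 fires, +2 burnt)
Step 4: cell (2,5)='T' (+4 fires, +3 burnt)
Step 5: cell (2,5)='T' (+4 fires, +4 burnt)
Step 6: cell (2,5)='T' (+5 fires, +4 burnt)
Step 7: cell (2,5)='F' (+3 fires, +5 burnt)
  -> target ignites at step 7
Step 8: cell (2,5)='.' (+1 fires, +3 burnt)
Step 9: cell (2,5)='.' (+0 fires, +1 burnt)
  fire out at step 9

7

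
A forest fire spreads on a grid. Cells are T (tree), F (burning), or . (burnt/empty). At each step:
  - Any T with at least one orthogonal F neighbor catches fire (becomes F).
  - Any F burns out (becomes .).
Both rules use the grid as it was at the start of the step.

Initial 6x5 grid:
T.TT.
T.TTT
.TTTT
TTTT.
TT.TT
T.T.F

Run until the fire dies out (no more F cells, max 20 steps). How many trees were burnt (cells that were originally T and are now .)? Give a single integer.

Step 1: +1 fires, +1 burnt (F count now 1)
Step 2: +1 fires, +1 burnt (F count now 1)
Step 3: +1 fires, +1 burnt (F count now 1)
Step 4: +2 fires, +1 burnt (F count now 2)
Step 5: +4 fires, +2 burnt (F count now 4)
Step 6: +6 fires, +4 burnt (F count now 6)
Step 7: +2 fires, +6 burnt (F count now 2)
Step 8: +1 fires, +2 burnt (F count now 1)
Step 9: +0 fires, +1 burnt (F count now 0)
Fire out after step 9
Initially T: 21, now '.': 27
Total burnt (originally-T cells now '.'): 18

Answer: 18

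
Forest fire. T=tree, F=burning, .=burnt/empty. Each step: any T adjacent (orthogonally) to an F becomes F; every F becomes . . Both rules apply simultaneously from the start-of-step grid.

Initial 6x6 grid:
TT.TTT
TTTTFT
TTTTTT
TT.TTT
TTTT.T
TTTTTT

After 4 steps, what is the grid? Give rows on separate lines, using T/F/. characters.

Step 1: 4 trees catch fire, 1 burn out
  TT.TFT
  TTTF.F
  TTTTFT
  TT.TTT
  TTTT.T
  TTTTTT
Step 2: 6 trees catch fire, 4 burn out
  TT.F.F
  TTF...
  TTTF.F
  TT.TFT
  TTTT.T
  TTTTTT
Step 3: 4 trees catch fire, 6 burn out
  TT....
  TF....
  TTF...
  TT.F.F
  TTTT.T
  TTTTTT
Step 4: 5 trees catch fire, 4 burn out
  TF....
  F.....
  TF....
  TT....
  TTTF.F
  TTTTTT

TF....
F.....
TF....
TT....
TTTF.F
TTTTTT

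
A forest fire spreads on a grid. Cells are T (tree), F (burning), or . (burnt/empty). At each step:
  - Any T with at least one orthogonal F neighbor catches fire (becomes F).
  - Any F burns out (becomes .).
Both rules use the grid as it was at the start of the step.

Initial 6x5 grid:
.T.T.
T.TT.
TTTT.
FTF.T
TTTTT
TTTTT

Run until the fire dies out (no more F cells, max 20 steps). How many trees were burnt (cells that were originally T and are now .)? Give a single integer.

Answer: 20

Derivation:
Step 1: +5 fires, +2 burnt (F count now 5)
Step 2: +8 fires, +5 burnt (F count now 8)
Step 3: +4 fires, +8 burnt (F count now 4)
Step 4: +3 fires, +4 burnt (F count now 3)
Step 5: +0 fires, +3 burnt (F count now 0)
Fire out after step 5
Initially T: 21, now '.': 29
Total burnt (originally-T cells now '.'): 20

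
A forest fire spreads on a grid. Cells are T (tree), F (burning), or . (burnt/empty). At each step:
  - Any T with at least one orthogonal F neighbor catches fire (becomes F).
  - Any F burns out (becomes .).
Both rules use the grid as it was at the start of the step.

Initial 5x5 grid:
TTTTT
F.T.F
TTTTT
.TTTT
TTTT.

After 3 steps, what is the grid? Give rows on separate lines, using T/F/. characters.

Step 1: 4 trees catch fire, 2 burn out
  FTTTF
  ..T..
  FTTTF
  .TTTT
  TTTT.
Step 2: 5 trees catch fire, 4 burn out
  .FTF.
  ..T..
  .FTF.
  .TTTF
  TTTT.
Step 3: 4 trees catch fire, 5 burn out
  ..F..
  ..T..
  ..F..
  .FTF.
  TTTT.

..F..
..T..
..F..
.FTF.
TTTT.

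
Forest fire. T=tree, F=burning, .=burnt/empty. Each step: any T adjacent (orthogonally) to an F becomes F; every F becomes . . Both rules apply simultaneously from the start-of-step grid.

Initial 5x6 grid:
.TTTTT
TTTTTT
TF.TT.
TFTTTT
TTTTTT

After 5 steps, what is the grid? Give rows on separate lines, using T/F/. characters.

Step 1: 5 trees catch fire, 2 burn out
  .TTTTT
  TFTTTT
  F..TT.
  F.FTTT
  TFTTTT
Step 2: 6 trees catch fire, 5 burn out
  .FTTTT
  F.FTTT
  ...TT.
  ...FTT
  F.FTTT
Step 3: 5 trees catch fire, 6 burn out
  ..FTTT
  ...FTT
  ...FT.
  ....FT
  ...FTT
Step 4: 5 trees catch fire, 5 burn out
  ...FTT
  ....FT
  ....F.
  .....F
  ....FT
Step 5: 3 trees catch fire, 5 burn out
  ....FT
  .....F
  ......
  ......
  .....F

....FT
.....F
......
......
.....F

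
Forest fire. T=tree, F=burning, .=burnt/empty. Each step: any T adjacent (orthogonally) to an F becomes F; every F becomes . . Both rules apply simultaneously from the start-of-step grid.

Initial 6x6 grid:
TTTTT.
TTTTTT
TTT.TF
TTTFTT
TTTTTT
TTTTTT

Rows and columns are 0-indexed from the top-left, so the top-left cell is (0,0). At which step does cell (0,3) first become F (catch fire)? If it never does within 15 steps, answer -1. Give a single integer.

Step 1: cell (0,3)='T' (+6 fires, +2 burnt)
Step 2: cell (0,3)='T' (+7 fires, +6 burnt)
Step 3: cell (0,3)='T' (+9 fires, +7 burnt)
Step 4: cell (0,3)='F' (+6 fires, +9 burnt)
  -> target ignites at step 4
Step 5: cell (0,3)='.' (+3 fires, +6 burnt)
Step 6: cell (0,3)='.' (+1 fires, +3 burnt)
Step 7: cell (0,3)='.' (+0 fires, +1 burnt)
  fire out at step 7

4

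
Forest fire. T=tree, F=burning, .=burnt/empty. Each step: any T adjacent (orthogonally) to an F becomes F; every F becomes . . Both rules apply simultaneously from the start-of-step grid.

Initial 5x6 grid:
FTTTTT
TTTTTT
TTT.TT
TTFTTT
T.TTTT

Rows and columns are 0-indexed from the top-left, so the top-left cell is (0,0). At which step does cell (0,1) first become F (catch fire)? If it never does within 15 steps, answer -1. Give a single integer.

Step 1: cell (0,1)='F' (+6 fires, +2 burnt)
  -> target ignites at step 1
Step 2: cell (0,1)='.' (+8 fires, +6 burnt)
Step 3: cell (0,1)='.' (+6 fires, +8 burnt)
Step 4: cell (0,1)='.' (+4 fires, +6 burnt)
Step 5: cell (0,1)='.' (+2 fires, +4 burnt)
Step 6: cell (0,1)='.' (+0 fires, +2 burnt)
  fire out at step 6

1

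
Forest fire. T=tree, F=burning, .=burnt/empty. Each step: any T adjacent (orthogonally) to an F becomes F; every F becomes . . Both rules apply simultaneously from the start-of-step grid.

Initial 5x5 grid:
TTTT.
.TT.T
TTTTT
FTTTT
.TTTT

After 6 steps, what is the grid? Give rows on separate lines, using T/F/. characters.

Step 1: 2 trees catch fire, 1 burn out
  TTTT.
  .TT.T
  FTTTT
  .FTTT
  .TTTT
Step 2: 3 trees catch fire, 2 burn out
  TTTT.
  .TT.T
  .FTTT
  ..FTT
  .FTTT
Step 3: 4 trees catch fire, 3 burn out
  TTTT.
  .FT.T
  ..FTT
  ...FT
  ..FTT
Step 4: 5 trees catch fire, 4 burn out
  TFTT.
  ..F.T
  ...FT
  ....F
  ...FT
Step 5: 4 trees catch fire, 5 burn out
  F.FT.
  ....T
  ....F
  .....
  ....F
Step 6: 2 trees catch fire, 4 burn out
  ...F.
  ....F
  .....
  .....
  .....

...F.
....F
.....
.....
.....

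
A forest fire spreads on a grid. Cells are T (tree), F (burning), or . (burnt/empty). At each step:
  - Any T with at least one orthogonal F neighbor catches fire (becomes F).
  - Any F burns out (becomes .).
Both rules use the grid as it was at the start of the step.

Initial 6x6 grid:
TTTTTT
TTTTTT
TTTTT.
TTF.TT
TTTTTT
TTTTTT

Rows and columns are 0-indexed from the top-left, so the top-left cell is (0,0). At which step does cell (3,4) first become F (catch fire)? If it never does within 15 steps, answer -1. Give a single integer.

Step 1: cell (3,4)='T' (+3 fires, +1 burnt)
Step 2: cell (3,4)='T' (+7 fires, +3 burnt)
Step 3: cell (3,4)='T' (+9 fires, +7 burnt)
Step 4: cell (3,4)='F' (+8 fires, +9 burnt)
  -> target ignites at step 4
Step 5: cell (3,4)='.' (+5 fires, +8 burnt)
Step 6: cell (3,4)='.' (+1 fires, +5 burnt)
Step 7: cell (3,4)='.' (+0 fires, +1 burnt)
  fire out at step 7

4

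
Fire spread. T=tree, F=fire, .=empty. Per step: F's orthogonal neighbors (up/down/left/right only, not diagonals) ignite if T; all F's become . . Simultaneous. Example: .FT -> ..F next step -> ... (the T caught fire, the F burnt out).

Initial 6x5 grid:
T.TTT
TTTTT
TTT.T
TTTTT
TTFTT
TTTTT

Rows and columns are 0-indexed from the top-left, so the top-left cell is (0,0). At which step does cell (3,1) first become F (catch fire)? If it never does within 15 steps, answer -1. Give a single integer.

Step 1: cell (3,1)='T' (+4 fires, +1 burnt)
Step 2: cell (3,1)='F' (+7 fires, +4 burnt)
  -> target ignites at step 2
Step 3: cell (3,1)='.' (+6 fires, +7 burnt)
Step 4: cell (3,1)='.' (+5 fires, +6 burnt)
Step 5: cell (3,1)='.' (+3 fires, +5 burnt)
Step 6: cell (3,1)='.' (+2 fires, +3 burnt)
Step 7: cell (3,1)='.' (+0 fires, +2 burnt)
  fire out at step 7

2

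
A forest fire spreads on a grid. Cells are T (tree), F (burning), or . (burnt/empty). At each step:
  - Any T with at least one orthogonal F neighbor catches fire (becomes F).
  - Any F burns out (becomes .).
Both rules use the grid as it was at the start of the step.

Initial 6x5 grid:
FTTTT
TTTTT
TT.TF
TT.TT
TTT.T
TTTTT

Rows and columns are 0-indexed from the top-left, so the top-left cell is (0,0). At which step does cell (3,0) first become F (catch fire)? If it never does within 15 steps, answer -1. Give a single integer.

Step 1: cell (3,0)='T' (+5 fires, +2 burnt)
Step 2: cell (3,0)='T' (+7 fires, +5 burnt)
Step 3: cell (3,0)='F' (+5 fires, +7 burnt)
  -> target ignites at step 3
Step 4: cell (3,0)='.' (+3 fires, +5 burnt)
Step 5: cell (3,0)='.' (+3 fires, +3 burnt)
Step 6: cell (3,0)='.' (+2 fires, +3 burnt)
Step 7: cell (3,0)='.' (+0 fires, +2 burnt)
  fire out at step 7

3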